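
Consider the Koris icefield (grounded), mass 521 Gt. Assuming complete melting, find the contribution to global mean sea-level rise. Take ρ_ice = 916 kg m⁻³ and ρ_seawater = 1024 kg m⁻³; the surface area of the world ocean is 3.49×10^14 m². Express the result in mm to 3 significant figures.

≈ 1.46 mm

Koris: 521 Gt = 5.210×10^14 kg; dividing by ρ_w = 1024 kg m⁻³ gives 5.088×10^11 m³ of water.
Spread over 3.49×10^14 m² of ocean, Δh = 5.088×10^11 / 3.49×10^14 = 1.46×10^-3 m = 1.46 mm.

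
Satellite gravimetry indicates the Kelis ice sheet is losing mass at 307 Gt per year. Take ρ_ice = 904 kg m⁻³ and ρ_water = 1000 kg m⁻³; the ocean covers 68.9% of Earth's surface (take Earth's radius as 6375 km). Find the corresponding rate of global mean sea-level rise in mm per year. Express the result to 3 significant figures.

≈ 0.872 mm/yr

ρ_w = 1000 kg m⁻³. Annual water volume added = 307 Gt / ρ_w = 3.070×10^14 kg / 1000 kg m⁻³ = 3.070×10^11 m³.
Δh per year = 3.070×10^11 / 3.52×10^14 = 8.72×10^-4 m = 0.872 mm.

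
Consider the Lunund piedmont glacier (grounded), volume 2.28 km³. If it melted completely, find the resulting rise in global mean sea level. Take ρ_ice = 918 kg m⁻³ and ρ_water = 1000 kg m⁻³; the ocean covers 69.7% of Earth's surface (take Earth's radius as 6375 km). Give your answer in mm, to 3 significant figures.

≈ 5.88×10^-3 mm

Lunund: 2.28 km³ × (918/1000) = 2.093 km³ of water.
Spread over 3.56×10^14 m² of ocean, Δh = 2.093×10^9 / 3.56×10^14 = 5.88×10^-6 m = 5.88×10^-3 mm.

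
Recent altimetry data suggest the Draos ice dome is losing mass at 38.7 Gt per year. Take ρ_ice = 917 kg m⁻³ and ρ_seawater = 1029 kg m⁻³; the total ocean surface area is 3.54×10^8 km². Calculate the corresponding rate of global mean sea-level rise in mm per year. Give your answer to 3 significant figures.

ρ_w = 1029 kg m⁻³. Annual water volume added = 38.7 Gt / ρ_w = 3.870×10^13 kg / 1029 kg m⁻³ = 3.761×10^10 m³.
Δh per year = 3.761×10^10 / 3.54×10^14 = 1.06×10^-4 m = 0.106 mm.

≈ 0.106 mm/yr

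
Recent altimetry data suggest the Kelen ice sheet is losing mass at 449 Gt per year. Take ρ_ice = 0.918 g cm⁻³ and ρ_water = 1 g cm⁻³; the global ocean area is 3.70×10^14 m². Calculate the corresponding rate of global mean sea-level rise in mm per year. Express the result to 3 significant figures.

ρ_w = 1 g cm⁻³ = 1000 kg m⁻³. Annual water volume added = 449 Gt / ρ_w = 4.490×10^14 kg / 1000 kg m⁻³ = 4.490×10^11 m³.
Δh per year = 4.490×10^11 / 3.70×10^14 = 1.21×10^-3 m = 1.21 mm.

≈ 1.21 mm/yr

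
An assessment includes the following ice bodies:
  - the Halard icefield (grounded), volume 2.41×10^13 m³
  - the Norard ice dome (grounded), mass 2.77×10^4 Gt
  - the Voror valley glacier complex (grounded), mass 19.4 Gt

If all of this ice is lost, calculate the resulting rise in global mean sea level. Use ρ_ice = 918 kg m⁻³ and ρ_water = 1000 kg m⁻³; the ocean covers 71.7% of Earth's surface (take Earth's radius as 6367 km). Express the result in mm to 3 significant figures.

≈ 136 mm

Halard: 2.41×10^13 m³ × (918/1000) = 2.212×10^13 m³ of water.
Norard: 2.77×10^4 Gt = 2.770×10^16 kg; dividing by ρ_w = 1000 kg m⁻³ gives 2.770×10^13 m³ of water.
Voror: 19.4 Gt = 1.940×10^13 kg; dividing by ρ_w = 1000 kg m⁻³ gives 1.940×10^10 m³ of water.
Total added water ≈ 4.984×10^13 m³ over 3.65×10^14 m² → Δh = 0.136 m = 136 mm.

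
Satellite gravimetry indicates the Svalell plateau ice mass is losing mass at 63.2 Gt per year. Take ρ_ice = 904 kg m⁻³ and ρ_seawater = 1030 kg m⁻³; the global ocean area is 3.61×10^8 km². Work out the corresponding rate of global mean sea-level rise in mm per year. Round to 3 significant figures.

ρ_w = 1030 kg m⁻³. Annual water volume added = 63.2 Gt / ρ_w = 6.320×10^13 kg / 1030 kg m⁻³ = 6.136×10^10 m³.
Δh per year = 6.136×10^10 / 3.61×10^14 = 1.70×10^-4 m = 0.170 mm.

≈ 0.170 mm/yr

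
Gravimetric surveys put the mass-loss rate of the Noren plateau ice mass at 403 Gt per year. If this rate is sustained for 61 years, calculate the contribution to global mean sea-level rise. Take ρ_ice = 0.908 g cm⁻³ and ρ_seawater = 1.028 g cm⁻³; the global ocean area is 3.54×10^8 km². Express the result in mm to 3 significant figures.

Total mass lost = 403 Gt/yr × 61 yr = 2.458×10^4 Gt = 2.458×10^16 kg.
ρ_w = 1.028 g cm⁻³ = 1028 kg m⁻³, so water volume = 2.458×10^16 / 1028 = 2.391×10^13 m³.
Δh = 2.391×10^13 / 3.54×10^14 = 0.0676 m = 67.6 mm.

≈ 67.6 mm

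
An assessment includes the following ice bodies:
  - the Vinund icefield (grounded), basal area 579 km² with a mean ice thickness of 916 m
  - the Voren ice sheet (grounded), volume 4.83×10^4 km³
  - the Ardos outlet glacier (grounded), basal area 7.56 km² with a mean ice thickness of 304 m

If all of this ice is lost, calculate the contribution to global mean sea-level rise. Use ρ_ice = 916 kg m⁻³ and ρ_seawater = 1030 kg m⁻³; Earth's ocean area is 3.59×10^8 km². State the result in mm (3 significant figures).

Vinund: ice volume = 579 km² × 916 m = 530.4 km³; 530.4 × (916/1030) = 471.7 km³ of water.
Voren: 4.83×10^4 km³ × (916/1030) = 4.295×10^4 km³ of water.
Ardos: ice volume = 7.56 km² × 304 m = 2.298 km³; 2.298 × (916/1030) = 2.044 km³ of water.
Total added water ≈ 4.343×10^13 m³ over 3.59×10^14 m² → Δh = 0.121 m = 121 mm.

≈ 121 mm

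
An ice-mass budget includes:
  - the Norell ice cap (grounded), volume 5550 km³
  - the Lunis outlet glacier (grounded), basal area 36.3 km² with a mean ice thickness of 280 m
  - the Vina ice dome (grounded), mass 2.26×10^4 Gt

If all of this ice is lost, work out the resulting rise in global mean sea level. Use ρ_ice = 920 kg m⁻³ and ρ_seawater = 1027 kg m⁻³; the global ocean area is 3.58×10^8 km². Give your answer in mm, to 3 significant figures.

Norell: 5550 km³ × (920/1027) = 4972 km³ of water.
Lunis: ice volume = 36.3 km² × 280 m = 10.16 km³; 10.16 × (920/1027) = 9.105 km³ of water.
Vina: 2.26×10^4 Gt = 2.260×10^16 kg; dividing by ρ_w = 1027 kg m⁻³ gives 2.201×10^13 m³ of water.
Total added water ≈ 2.699×10^13 m³ over 3.58×10^14 m² → Δh = 0.0754 m = 75.4 mm.

≈ 75.4 mm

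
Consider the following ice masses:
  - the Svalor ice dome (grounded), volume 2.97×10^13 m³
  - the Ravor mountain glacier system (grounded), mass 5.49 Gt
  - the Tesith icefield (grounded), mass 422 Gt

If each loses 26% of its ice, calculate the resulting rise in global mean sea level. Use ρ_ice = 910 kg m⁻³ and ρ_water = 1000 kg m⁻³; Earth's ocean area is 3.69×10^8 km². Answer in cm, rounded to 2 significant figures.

Svalor: 0.26 × 2.97×10^13 m³ × (910/1000) = 7.027×10^12 m³ of water.
Ravor: 0.26 × 5.49 Gt = 1.427×10^12 kg; dividing by ρ_w = 1000 kg m⁻³ gives 1.427×10^9 m³ of water.
Tesith: 0.26 × 422 Gt = 1.097×10^14 kg; dividing by ρ_w = 1000 kg m⁻³ gives 1.097×10^11 m³ of water.
Total added water ≈ 7.138×10^12 m³ over 3.69×10^14 m² → Δh = 0.0193 m = 1.9 cm.

≈ 1.9 cm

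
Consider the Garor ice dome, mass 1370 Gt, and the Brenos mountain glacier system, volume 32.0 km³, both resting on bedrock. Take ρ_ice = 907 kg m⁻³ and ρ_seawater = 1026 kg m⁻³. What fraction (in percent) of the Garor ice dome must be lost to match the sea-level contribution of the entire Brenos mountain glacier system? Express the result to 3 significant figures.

≈ 2.12 %

Equal sea-level rise means equal mass of meltwater, i.e. equal mass of ice lost.
Ice mass of Brenos: 2.902×10^13 kg; ice mass of Garor: 1.370×10^15 kg.
Fraction required = 2.902×10^13 / 1.370×10^15 = 0.0212 → 2.12 %.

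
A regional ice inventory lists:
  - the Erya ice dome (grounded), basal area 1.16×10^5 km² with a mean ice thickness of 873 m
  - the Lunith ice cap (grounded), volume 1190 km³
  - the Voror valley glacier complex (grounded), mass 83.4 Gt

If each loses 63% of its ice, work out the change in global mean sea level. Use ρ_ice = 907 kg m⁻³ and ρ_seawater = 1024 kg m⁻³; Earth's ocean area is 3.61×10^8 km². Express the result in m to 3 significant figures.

Erya: ice volume = 1.16×10^5 km² × 873 m = 1.013×10^5 km³; 0.63 × 1.013×10^5 × (907/1024) = 5.651×10^4 km³ of water.
Lunith: 0.63 × 1190 km³ × (907/1024) = 664.0 km³ of water.
Voror: 0.63 × 83.4 Gt = 5.254×10^13 kg; dividing by ρ_w = 1024 kg m⁻³ gives 5.131×10^10 m³ of water.
Total added water ≈ 5.722×10^13 m³ over 3.61×10^14 m² → Δh = 0.159 m.

≈ 0.159 m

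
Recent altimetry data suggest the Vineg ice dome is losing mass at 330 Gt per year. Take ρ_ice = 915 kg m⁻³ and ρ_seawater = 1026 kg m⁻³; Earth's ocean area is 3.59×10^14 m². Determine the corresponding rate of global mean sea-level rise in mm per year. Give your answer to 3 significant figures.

≈ 0.896 mm/yr

ρ_w = 1026 kg m⁻³. Annual water volume added = 330 Gt / ρ_w = 3.300×10^14 kg / 1026 kg m⁻³ = 3.216×10^11 m³.
Δh per year = 3.216×10^11 / 3.59×10^14 = 8.96×10^-4 m = 0.896 mm.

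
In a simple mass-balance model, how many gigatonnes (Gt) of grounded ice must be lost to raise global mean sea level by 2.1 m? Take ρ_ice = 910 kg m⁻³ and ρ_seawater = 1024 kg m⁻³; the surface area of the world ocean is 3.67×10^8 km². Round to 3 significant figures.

≈ 7.89×10^5 Gt

Required water volume = Δh × A = 2.1 m × 3.67×10^14 m² = 7.707×10^14 m³.
ρ_w = 1024 kg m⁻³, so the mass of water = 7.707×10^14 m³ × 1024 kg m⁻³ = 7.892×10^17 kg = 7.89×10^5 Gt (and the same mass of ice, by conservation).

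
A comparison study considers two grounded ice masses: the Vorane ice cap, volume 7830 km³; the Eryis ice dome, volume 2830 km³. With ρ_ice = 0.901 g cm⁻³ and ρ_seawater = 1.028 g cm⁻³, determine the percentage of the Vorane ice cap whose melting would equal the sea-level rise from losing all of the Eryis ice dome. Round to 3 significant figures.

≈ 36.1 %

Equal sea-level rise means equal mass of meltwater, i.e. equal mass of ice lost.
Ice mass of Eryis: 2.550×10^15 kg; ice mass of Vorane: 7.055×10^15 kg.
Fraction required = 2.550×10^15 / 7.055×10^15 = 0.361 → 36.1 %.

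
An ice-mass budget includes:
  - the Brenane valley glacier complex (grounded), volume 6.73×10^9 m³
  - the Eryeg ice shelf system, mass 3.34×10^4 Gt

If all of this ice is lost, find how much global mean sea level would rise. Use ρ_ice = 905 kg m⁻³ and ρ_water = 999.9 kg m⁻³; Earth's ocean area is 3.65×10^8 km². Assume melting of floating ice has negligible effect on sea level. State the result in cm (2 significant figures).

≈ 1.7×10^-3 cm

Brenane: 6.73×10^9 m³ × (905/999.9) = 6.091×10^9 m³ of water.
The Eryeg ice shelf system is floating and already displaces its own weight of water, so its melt adds essentially nothing to sea level.
Total added water ≈ 6.091×10^9 m³ over 3.65×10^14 m² → Δh = 1.67×10^-5 m = 1.7×10^-3 cm.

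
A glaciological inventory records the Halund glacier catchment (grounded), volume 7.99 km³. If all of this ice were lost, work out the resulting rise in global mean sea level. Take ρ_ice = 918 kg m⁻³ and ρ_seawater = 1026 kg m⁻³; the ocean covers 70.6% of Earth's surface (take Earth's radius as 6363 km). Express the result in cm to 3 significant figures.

Halund: 7.99 km³ × (918/1026) = 7.149 km³ of water.
Spread over 3.59×10^14 m² of ocean, Δh = 7.149×10^9 / 3.59×10^14 = 1.99×10^-5 m = 1.99×10^-3 cm.

≈ 1.99×10^-3 cm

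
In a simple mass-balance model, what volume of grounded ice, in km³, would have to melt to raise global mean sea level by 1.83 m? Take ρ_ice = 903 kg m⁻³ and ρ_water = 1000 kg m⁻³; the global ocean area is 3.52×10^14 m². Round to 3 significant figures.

Required water volume = Δh × A = 1.83 m × 3.52×10^14 m² = 6.442×10^14 m³ = 6.442×10^5 km³.
Ice volume = water volume × ρ_w/ρ_ice = 6.442×10^5 × 1000/903 = 7.13×10^5 km³.

≈ 7.13×10^5 km³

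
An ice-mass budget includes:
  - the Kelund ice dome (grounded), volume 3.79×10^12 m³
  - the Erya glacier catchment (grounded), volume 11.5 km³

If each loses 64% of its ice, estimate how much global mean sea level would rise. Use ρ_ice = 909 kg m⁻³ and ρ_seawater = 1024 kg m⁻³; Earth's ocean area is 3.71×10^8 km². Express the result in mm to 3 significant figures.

Kelund: 0.64 × 3.79×10^12 m³ × (909/1024) = 2.153×10^12 m³ of water.
Erya: 0.64 × 11.5 km³ × (909/1024) = 6.533 km³ of water.
Total added water ≈ 2.160×10^12 m³ over 3.71×10^14 m² → Δh = 5.82×10^-3 m = 5.82 mm.

≈ 5.82 mm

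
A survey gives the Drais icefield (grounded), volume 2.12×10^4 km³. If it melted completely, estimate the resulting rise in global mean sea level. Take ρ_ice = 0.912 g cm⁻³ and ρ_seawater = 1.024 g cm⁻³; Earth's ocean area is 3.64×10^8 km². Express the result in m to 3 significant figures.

Drais: 2.12×10^4 km³ × (912/1024) = 1.888×10^4 km³ of water.
Spread over 3.64×10^14 m² of ocean, Δh = 1.888×10^13 / 3.64×10^14 = 0.0519 m.

≈ 0.0519 m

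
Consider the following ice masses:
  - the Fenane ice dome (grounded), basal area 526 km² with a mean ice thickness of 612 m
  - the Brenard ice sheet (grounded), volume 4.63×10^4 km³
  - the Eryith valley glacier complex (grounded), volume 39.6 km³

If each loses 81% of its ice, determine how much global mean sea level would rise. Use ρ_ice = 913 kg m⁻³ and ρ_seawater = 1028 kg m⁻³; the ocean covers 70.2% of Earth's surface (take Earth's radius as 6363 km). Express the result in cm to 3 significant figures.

≈ 9.40 cm

Fenane: ice volume = 526 km² × 612 m = 321.9 km³; 0.81 × 321.9 × (913/1028) = 231.6 km³ of water.
Brenard: 0.81 × 4.63×10^4 km³ × (913/1028) = 3.331×10^4 km³ of water.
Eryith: 0.81 × 39.6 km³ × (913/1028) = 28.49 km³ of water.
Total added water ≈ 3.357×10^13 m³ over 3.57×10^14 m² → Δh = 0.0940 m = 9.40 cm.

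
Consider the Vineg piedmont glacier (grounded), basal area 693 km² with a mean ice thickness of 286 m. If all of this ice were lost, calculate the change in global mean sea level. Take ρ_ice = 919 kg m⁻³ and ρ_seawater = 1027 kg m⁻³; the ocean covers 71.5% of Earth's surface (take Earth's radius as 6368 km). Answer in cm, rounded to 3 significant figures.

≈ 0.0487 cm

Vineg: ice volume = 693 km² × 286 m = 198.2 km³; 198.2 × (919/1027) = 177.4 km³ of water.
Spread over 3.64×10^14 m² of ocean, Δh = 1.774×10^11 / 3.64×10^14 = 4.87×10^-4 m = 0.0487 cm.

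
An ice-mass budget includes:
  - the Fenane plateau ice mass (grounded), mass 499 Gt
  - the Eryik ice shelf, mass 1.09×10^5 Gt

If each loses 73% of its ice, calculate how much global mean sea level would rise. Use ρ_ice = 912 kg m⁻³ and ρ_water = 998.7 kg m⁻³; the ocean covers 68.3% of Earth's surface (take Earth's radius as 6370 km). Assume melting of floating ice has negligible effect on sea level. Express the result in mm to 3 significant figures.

Fenane: 0.73 × 499 Gt = 3.643×10^14 kg; dividing by ρ_w = 998.7 kg m⁻³ gives 3.647×10^11 m³ of water.
The Eryik ice shelf is floating and already displaces its own weight of water, so its melt adds essentially nothing to sea level.
Total added water ≈ 3.647×10^11 m³ over 3.48×10^14 m² → Δh = 1.05×10^-3 m = 1.05 mm.

≈ 1.05 mm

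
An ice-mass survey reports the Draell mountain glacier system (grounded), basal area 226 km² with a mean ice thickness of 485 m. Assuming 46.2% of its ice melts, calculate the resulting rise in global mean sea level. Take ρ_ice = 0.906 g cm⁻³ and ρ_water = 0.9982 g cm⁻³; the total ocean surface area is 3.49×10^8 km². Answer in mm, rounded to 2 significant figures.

≈ 0.13 mm

Draell: ice volume = 226 km² × 485 m = 109.6 km³; 0.462 × 109.6 × (906/998.2) = 45.96 km³ of water.
Spread over 3.49×10^14 m² of ocean, Δh = 4.596×10^10 / 3.49×10^14 = 1.32×10^-4 m = 0.13 mm.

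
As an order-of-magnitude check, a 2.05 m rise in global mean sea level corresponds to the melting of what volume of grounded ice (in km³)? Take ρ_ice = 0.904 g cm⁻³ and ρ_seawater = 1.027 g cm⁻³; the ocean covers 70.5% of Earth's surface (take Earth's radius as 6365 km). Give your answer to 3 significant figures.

≈ 8.36×10^5 km³

Required water volume = Δh × A = 2.05 m × 3.59×10^14 m² = 7.358×10^14 m³ = 7.358×10^5 km³.
Ice volume = water volume × ρ_w/ρ_ice = 7.358×10^5 × 1027/904 = 8.36×10^5 km³.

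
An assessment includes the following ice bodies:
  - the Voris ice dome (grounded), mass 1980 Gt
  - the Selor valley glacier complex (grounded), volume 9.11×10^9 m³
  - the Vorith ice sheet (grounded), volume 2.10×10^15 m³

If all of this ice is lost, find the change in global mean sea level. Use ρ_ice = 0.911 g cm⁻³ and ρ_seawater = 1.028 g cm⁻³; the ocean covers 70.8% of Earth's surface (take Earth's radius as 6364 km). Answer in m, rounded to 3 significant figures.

≈ 5.17 m

Voris: 1980 Gt = 1.980×10^15 kg; dividing by ρ_w = 1.028 g cm⁻³ = 1028 kg m⁻³ gives 1.926×10^12 m³ of water.
Selor: 9.11×10^9 m³ × (911/1028) = 8.073×10^9 m³ of water.
Vorith: 2.10×10^15 m³ × (911/1028) = 1.861×10^15 m³ of water.
Total added water ≈ 1.863×10^15 m³ over 3.60×10^14 m² → Δh = 5.17 m.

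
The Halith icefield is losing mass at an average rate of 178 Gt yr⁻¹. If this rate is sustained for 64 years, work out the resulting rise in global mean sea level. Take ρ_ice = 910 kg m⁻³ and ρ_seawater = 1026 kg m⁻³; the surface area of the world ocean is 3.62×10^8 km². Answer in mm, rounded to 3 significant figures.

≈ 30.7 mm

Total mass lost = 178 Gt/yr × 64 yr = 1.139×10^4 Gt = 1.139×10^16 kg.
ρ_w = 1026 kg m⁻³, so water volume = 1.139×10^16 / 1026 = 1.110×10^13 m³.
Δh = 1.110×10^13 / 3.62×10^14 = 0.0307 m = 30.7 mm.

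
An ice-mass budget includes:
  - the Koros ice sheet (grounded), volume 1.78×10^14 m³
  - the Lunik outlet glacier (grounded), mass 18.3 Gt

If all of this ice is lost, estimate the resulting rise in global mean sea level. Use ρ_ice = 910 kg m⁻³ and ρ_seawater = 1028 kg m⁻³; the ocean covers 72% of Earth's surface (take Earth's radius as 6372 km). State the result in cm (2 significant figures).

≈ 43 cm

Koros: 1.78×10^14 m³ × (910/1028) = 1.576×10^14 m³ of water.
Lunik: 18.3 Gt = 1.830×10^13 kg; dividing by ρ_w = 1028 kg m⁻³ gives 1.780×10^10 m³ of water.
Total added water ≈ 1.576×10^14 m³ over 3.67×10^14 m² → Δh = 0.429 m = 43 cm.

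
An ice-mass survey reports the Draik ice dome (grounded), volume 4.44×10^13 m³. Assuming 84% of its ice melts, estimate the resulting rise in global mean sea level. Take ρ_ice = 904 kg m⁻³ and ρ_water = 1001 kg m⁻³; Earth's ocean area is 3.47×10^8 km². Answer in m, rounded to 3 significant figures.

≈ 0.0971 m

Draik: 0.84 × 4.44×10^13 m³ × (904/1001) = 3.368×10^13 m³ of water.
Spread over 3.47×10^14 m² of ocean, Δh = 3.368×10^13 / 3.47×10^14 = 0.0971 m.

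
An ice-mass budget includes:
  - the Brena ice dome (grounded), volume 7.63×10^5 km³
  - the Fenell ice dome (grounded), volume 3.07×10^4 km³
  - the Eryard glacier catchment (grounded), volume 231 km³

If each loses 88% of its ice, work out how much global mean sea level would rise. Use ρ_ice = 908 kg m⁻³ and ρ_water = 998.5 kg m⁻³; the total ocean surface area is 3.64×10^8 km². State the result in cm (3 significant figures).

≈ 175 cm

Brena: 0.88 × 7.63×10^5 km³ × (908/998.5) = 6.106×10^5 km³ of water.
Fenell: 0.88 × 3.07×10^4 km³ × (908/998.5) = 2.457×10^4 km³ of water.
Eryard: 0.88 × 231 km³ × (908/998.5) = 184.9 km³ of water.
Total added water ≈ 6.353×10^14 m³ over 3.64×10^14 m² → Δh = 1.75 m = 175 cm.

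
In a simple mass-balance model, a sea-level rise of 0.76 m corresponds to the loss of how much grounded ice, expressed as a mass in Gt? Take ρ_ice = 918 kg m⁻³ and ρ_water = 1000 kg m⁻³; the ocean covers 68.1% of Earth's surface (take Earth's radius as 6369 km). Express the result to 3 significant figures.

≈ 2.64×10^5 Gt

Required water volume = Δh × A = 0.76 m × 3.47×10^14 m² = 2.638×10^14 m³.
ρ_w = 1000 kg m⁻³, so the mass of water = 2.638×10^14 m³ × 1000 kg m⁻³ = 2.638×10^17 kg = 2.64×10^5 Gt (and the same mass of ice, by conservation).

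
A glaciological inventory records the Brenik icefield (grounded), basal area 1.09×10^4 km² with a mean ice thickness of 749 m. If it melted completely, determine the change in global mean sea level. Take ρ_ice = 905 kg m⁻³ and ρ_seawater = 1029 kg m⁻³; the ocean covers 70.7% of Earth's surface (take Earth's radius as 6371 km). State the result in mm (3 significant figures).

Brenik: ice volume = 1.09×10^4 km² × 749 m = 8164 km³; 8164 × (905/1029) = 7180 km³ of water.
Spread over 3.61×10^14 m² of ocean, Δh = 7.180×10^12 / 3.61×10^14 = 0.0199 m = 19.9 mm.

≈ 19.9 mm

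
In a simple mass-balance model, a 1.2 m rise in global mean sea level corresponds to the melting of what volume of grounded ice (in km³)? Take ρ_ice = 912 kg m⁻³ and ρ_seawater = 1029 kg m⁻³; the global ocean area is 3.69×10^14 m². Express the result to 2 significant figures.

≈ 5.0×10^5 km³

Required water volume = Δh × A = 1.2 m × 3.69×10^14 m² = 4.428×10^14 m³ = 4.428×10^5 km³.
Ice volume = water volume × ρ_w/ρ_ice = 4.428×10^5 × 1029/912 = 5.0×10^5 km³.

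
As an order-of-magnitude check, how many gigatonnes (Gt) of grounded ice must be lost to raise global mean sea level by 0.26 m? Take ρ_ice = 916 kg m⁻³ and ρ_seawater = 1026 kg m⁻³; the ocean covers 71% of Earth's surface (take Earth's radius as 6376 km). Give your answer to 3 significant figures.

≈ 9.68×10^4 Gt

Required water volume = Δh × A = 0.26 m × 3.63×10^14 m² = 9.431×10^13 m³.
ρ_w = 1026 kg m⁻³, so the mass of water = 9.431×10^13 m³ × 1026 kg m⁻³ = 9.676×10^16 kg = 9.68×10^4 Gt (and the same mass of ice, by conservation).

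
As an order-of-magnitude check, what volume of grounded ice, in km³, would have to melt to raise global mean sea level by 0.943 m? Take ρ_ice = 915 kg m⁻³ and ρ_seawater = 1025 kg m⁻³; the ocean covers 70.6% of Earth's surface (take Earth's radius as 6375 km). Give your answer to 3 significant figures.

≈ 3.81×10^5 km³

Required water volume = Δh × A = 0.943 m × 3.61×10^14 m² = 3.400×10^14 m³ = 3.400×10^5 km³.
Ice volume = water volume × ρ_w/ρ_ice = 3.400×10^5 × 1025/915 = 3.81×10^5 km³.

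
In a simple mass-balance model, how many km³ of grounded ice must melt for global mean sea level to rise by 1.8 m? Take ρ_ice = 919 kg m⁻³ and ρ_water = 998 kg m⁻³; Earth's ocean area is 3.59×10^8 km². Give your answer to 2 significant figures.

Required water volume = Δh × A = 1.8 m × 3.59×10^14 m² = 6.462×10^14 m³ = 6.462×10^5 km³.
Ice volume = water volume × ρ_w/ρ_ice = 6.462×10^5 × 998/919 = 7.0×10^5 km³.

≈ 7.0×10^5 km³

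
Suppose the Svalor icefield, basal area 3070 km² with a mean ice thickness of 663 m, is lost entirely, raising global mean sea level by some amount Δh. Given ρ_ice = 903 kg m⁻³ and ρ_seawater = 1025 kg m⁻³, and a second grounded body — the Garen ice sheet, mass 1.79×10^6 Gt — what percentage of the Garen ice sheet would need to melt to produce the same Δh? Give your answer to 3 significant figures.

Equal sea-level rise means equal mass of meltwater, i.e. equal mass of ice lost.
Ice mass of Svalor: 1.838×10^15 kg; ice mass of Garen: 1.790×10^18 kg.
Fraction required = 1.838×10^15 / 1.790×10^18 = 1.03×10^-3 → 0.103 %.

≈ 0.103 %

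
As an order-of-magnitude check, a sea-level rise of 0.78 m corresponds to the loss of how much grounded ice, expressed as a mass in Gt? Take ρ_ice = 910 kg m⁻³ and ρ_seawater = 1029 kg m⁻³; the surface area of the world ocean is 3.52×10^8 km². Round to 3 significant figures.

≈ 2.83×10^5 Gt

Required water volume = Δh × A = 0.78 m × 3.52×10^14 m² = 2.746×10^14 m³.
ρ_w = 1029 kg m⁻³, so the mass of water = 2.746×10^14 m³ × 1029 kg m⁻³ = 2.825×10^17 kg = 2.83×10^5 Gt (and the same mass of ice, by conservation).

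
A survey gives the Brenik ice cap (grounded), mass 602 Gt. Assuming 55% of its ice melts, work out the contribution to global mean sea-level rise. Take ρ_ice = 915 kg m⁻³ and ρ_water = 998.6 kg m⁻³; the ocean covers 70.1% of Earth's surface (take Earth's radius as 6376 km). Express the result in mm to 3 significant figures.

Brenik: 0.55 × 602 Gt = 3.311×10^14 kg; dividing by ρ_w = 998.6 kg m⁻³ gives 3.316×10^11 m³ of water.
Spread over 3.58×10^14 m² of ocean, Δh = 3.316×10^11 / 3.58×10^14 = 9.26×10^-4 m = 0.926 mm.

≈ 0.926 mm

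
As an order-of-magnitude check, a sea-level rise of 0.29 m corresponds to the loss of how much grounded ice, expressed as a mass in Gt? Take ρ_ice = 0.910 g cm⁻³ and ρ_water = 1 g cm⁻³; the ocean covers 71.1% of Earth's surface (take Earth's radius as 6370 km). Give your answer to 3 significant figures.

≈ 1.05×10^5 Gt

Required water volume = Δh × A = 0.29 m × 3.63×10^14 m² = 1.051×10^14 m³.
ρ_w = 1 g cm⁻³ = 1000 kg m⁻³, so the mass of water = 1.051×10^14 m³ × 1000 kg m⁻³ = 1.051×10^17 kg = 1.05×10^5 Gt (and the same mass of ice, by conservation).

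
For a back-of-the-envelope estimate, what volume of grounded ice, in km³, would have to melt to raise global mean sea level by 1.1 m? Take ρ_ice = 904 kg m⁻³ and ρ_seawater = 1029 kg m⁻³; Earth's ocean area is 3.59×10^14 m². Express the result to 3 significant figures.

Required water volume = Δh × A = 1.1 m × 3.59×10^14 m² = 3.949×10^14 m³ = 3.949×10^5 km³.
Ice volume = water volume × ρ_w/ρ_ice = 3.949×10^5 × 1029/904 = 4.50×10^5 km³.

≈ 4.50×10^5 km³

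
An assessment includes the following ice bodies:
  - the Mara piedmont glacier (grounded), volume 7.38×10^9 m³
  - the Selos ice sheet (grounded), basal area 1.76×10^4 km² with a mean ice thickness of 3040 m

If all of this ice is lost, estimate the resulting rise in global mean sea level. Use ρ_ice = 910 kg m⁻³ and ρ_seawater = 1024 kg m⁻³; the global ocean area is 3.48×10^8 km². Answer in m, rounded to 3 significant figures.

Mara: 7.38×10^9 m³ × (910/1024) = 6.558×10^9 m³ of water.
Selos: ice volume = 1.76×10^4 km² × 3040 m = 5.350×10^4 km³; 5.350×10^4 × (910/1024) = 4.755×10^4 km³ of water.
Total added water ≈ 4.755×10^13 m³ over 3.48×10^14 m² → Δh = 0.137 m.

≈ 0.137 m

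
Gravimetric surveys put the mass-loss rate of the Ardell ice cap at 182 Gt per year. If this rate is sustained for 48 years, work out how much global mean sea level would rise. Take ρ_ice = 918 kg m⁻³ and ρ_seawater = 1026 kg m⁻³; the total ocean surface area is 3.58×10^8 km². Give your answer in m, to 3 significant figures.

Total mass lost = 182 Gt/yr × 48 yr = 8736 Gt = 8.736×10^15 kg.
ρ_w = 1026 kg m⁻³, so water volume = 8.736×10^15 / 1026 = 8.515×10^12 m³.
Δh = 8.515×10^12 / 3.58×10^14 = 0.0238 m.

≈ 0.0238 m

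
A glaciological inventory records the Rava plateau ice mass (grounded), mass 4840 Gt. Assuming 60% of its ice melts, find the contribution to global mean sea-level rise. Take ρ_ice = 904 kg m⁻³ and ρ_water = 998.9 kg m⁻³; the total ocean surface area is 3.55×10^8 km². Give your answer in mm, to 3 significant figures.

Rava: 0.6 × 4840 Gt = 2.904×10^15 kg; dividing by ρ_w = 998.9 kg m⁻³ gives 2.907×10^12 m³ of water.
Spread over 3.55×10^14 m² of ocean, Δh = 2.907×10^12 / 3.55×10^14 = 8.19×10^-3 m = 8.19 mm.

≈ 8.19 mm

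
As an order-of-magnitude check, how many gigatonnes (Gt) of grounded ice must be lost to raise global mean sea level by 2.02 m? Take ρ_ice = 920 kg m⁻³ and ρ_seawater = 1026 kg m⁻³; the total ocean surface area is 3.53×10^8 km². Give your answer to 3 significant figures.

Required water volume = Δh × A = 2.02 m × 3.53×10^14 m² = 7.131×10^14 m³.
ρ_w = 1026 kg m⁻³, so the mass of water = 7.131×10^14 m³ × 1026 kg m⁻³ = 7.316×10^17 kg = 7.32×10^5 Gt (and the same mass of ice, by conservation).

≈ 7.32×10^5 Gt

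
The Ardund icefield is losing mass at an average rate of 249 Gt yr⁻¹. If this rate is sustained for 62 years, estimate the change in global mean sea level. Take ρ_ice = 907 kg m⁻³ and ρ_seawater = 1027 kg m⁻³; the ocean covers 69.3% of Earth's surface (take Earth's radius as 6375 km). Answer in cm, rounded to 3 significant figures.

Total mass lost = 249 Gt/yr × 62 yr = 1.544×10^4 Gt = 1.544×10^16 kg.
ρ_w = 1027 kg m⁻³, so water volume = 1.544×10^16 / 1027 = 1.503×10^13 m³.
Δh = 1.503×10^13 / 3.54×10^14 = 0.0425 m = 4.25 cm.

≈ 4.25 cm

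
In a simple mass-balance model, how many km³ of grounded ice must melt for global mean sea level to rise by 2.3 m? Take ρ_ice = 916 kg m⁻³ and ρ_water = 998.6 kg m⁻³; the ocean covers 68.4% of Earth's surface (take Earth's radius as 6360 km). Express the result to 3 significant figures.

≈ 8.72×10^5 km³

Required water volume = Δh × A = 2.3 m × 3.48×10^14 m² = 7.997×10^14 m³ = 7.997×10^5 km³.
Ice volume = water volume × ρ_w/ρ_ice = 7.997×10^5 × 998.6/916 = 8.72×10^5 km³.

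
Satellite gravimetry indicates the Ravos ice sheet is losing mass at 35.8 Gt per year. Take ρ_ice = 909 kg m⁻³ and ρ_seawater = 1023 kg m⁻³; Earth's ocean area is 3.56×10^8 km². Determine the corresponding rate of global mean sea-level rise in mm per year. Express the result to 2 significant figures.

ρ_w = 1023 kg m⁻³. Annual water volume added = 35.8 Gt / ρ_w = 3.580×10^13 kg / 1023 kg m⁻³ = 3.500×10^10 m³.
Δh per year = 3.500×10^10 / 3.56×10^14 = 9.83×10^-5 m = 0.098 mm.

≈ 0.098 mm/yr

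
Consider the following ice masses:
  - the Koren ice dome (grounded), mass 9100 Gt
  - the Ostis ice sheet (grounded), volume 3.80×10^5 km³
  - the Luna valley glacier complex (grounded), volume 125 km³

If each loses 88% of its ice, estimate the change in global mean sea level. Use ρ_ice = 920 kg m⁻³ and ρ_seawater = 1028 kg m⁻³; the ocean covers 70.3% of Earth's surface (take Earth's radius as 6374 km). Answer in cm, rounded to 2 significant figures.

≈ 86 cm

Koren: 0.88 × 9100 Gt = 8.008×10^15 kg; dividing by ρ_w = 1028 kg m⁻³ gives 7.790×10^12 m³ of water.
Ostis: 0.88 × 3.80×10^5 km³ × (920/1028) = 2.993×10^5 km³ of water.
Luna: 0.88 × 125 km³ × (920/1028) = 98.44 km³ of water.
Total added water ≈ 3.072×10^14 m³ over 3.59×10^14 m² → Δh = 0.856 m = 86 cm.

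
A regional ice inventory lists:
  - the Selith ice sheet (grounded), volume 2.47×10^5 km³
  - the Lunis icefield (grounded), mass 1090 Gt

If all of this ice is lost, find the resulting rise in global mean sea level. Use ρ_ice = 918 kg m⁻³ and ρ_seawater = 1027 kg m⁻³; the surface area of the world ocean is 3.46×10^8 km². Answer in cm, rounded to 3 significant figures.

≈ 64.1 cm

Selith: 2.47×10^5 km³ × (918/1027) = 2.208×10^5 km³ of water.
Lunis: 1090 Gt = 1.090×10^15 kg; dividing by ρ_w = 1027 kg m⁻³ gives 1.061×10^12 m³ of water.
Total added water ≈ 2.218×10^14 m³ over 3.46×10^14 m² → Δh = 0.641 m = 64.1 cm.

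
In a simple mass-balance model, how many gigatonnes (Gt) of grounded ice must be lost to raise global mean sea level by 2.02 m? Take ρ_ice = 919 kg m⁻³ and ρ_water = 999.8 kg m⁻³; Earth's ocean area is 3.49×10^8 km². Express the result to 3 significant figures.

≈ 7.05×10^5 Gt

Required water volume = Δh × A = 2.02 m × 3.49×10^14 m² = 7.050×10^14 m³.
ρ_w = 999.8 kg m⁻³, so the mass of water = 7.050×10^14 m³ × 999.8 kg m⁻³ = 7.048×10^17 kg = 7.05×10^5 Gt (and the same mass of ice, by conservation).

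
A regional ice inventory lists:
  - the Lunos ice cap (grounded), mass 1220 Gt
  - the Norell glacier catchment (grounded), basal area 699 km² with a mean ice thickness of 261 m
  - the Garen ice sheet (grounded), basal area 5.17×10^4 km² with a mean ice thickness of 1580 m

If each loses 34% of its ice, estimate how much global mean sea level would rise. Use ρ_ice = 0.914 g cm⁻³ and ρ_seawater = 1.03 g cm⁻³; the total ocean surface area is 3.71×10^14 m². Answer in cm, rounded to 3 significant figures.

Lunos: 0.34 × 1220 Gt = 4.148×10^14 kg; dividing by ρ_w = 1.03 g cm⁻³ = 1030 kg m⁻³ gives 4.027×10^11 m³ of water.
Norell: ice volume = 699 km² × 261 m = 182.4 km³; 0.34 × 182.4 × (914/1030) = 55.04 km³ of water.
Garen: ice volume = 5.17×10^4 km² × 1580 m = 8.169×10^4 km³; 0.34 × 8.169×10^4 × (914/1030) = 2.465×10^4 km³ of water.
Total added water ≈ 2.510×10^13 m³ over 3.71×10^14 m² → Δh = 0.0677 m = 6.77 cm.

≈ 6.77 cm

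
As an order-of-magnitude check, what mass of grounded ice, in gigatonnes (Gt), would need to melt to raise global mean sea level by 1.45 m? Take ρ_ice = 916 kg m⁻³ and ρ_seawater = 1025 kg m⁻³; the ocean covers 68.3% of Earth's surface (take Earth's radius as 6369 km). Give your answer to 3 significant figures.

Required water volume = Δh × A = 1.45 m × 3.48×10^14 m² = 5.048×10^14 m³.
ρ_w = 1025 kg m⁻³, so the mass of water = 5.048×10^14 m³ × 1025 kg m⁻³ = 5.174×10^17 kg = 5.17×10^5 Gt (and the same mass of ice, by conservation).

≈ 5.17×10^5 Gt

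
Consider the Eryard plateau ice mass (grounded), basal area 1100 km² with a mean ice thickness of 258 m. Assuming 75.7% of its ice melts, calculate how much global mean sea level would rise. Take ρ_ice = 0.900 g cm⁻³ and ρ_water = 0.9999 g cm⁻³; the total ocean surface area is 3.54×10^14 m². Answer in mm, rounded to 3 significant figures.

≈ 0.546 mm

Eryard: ice volume = 1100 km² × 258 m = 283.8 km³; 0.757 × 283.8 × (900/999.9) = 193.4 km³ of water.
Spread over 3.54×10^14 m² of ocean, Δh = 1.934×10^11 / 3.54×10^14 = 5.46×10^-4 m = 0.546 mm.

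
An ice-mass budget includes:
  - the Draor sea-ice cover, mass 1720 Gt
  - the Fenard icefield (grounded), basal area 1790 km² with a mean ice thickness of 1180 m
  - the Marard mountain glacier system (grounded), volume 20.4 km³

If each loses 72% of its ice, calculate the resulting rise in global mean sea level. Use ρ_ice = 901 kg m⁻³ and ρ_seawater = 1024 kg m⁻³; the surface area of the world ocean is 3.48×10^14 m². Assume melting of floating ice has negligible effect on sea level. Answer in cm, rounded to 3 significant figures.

The Draor sea-ice cover is floating and already displaces its own weight of water, so its melt adds essentially nothing to sea level.
Fenard: ice volume = 1790 km² × 1180 m = 2112 km³; 0.72 × 2112 × (901/1024) = 1338 km³ of water.
Marard: 0.72 × 20.4 km³ × (901/1024) = 12.92 km³ of water.
Total added water ≈ 1.351×10^12 m³ over 3.48×10^14 m² → Δh = 3.88×10^-3 m = 0.388 cm.

≈ 0.388 cm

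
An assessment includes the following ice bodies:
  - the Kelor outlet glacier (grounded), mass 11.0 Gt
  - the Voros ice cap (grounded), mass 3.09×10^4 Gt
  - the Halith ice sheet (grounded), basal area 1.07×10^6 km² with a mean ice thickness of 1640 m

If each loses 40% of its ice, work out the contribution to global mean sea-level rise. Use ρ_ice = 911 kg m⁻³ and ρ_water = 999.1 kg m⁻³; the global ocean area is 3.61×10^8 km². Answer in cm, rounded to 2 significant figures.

≈ 180 cm

Kelor: 0.4 × 11.0 Gt = 4.400×10^12 kg; dividing by ρ_w = 999.1 kg m⁻³ gives 4.404×10^9 m³ of water.
Voros: 0.4 × 3.09×10^4 Gt = 1.236×10^16 kg; dividing by ρ_w = 999.1 kg m⁻³ gives 1.237×10^13 m³ of water.
Halith: ice volume = 1.07×10^6 km² × 1640 m = 1.755×10^6 km³; 0.4 × 1.755×10^6 × (911/999.1) = 6.400×10^5 km³ of water.
Total added water ≈ 6.524×10^14 m³ over 3.61×10^14 m² → Δh = 1.81 m = 180 cm.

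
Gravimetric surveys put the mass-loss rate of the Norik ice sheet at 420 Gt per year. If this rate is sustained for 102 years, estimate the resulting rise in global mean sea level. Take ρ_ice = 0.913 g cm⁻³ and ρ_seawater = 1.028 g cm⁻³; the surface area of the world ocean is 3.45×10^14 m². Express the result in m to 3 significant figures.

Total mass lost = 420 Gt/yr × 102 yr = 4.284×10^4 Gt = 4.284×10^16 kg.
ρ_w = 1.028 g cm⁻³ = 1028 kg m⁻³, so water volume = 4.284×10^16 / 1028 = 4.167×10^13 m³.
Δh = 4.167×10^13 / 3.45×10^14 = 0.121 m.

≈ 0.121 m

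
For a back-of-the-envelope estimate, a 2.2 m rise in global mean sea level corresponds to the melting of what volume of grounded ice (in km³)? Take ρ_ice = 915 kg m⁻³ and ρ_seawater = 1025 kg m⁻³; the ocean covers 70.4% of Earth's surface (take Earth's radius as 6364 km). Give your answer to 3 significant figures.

Required water volume = Δh × A = 2.2 m × 3.58×10^14 m² = 7.883×10^14 m³ = 7.883×10^5 km³.
Ice volume = water volume × ρ_w/ρ_ice = 7.883×10^5 × 1025/915 = 8.83×10^5 km³.

≈ 8.83×10^5 km³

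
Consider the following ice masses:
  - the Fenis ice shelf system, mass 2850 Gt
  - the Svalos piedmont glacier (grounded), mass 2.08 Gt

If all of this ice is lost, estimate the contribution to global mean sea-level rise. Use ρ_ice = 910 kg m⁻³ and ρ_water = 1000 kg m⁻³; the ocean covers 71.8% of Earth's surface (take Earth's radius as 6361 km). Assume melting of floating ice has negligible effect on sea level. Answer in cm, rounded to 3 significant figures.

The Fenis ice shelf system is floating and already displaces its own weight of water, so its melt adds essentially nothing to sea level.
Svalos: 2.08 Gt = 2.080×10^12 kg; dividing by ρ_w = 1000 kg m⁻³ gives 2.080×10^9 m³ of water.
Total added water ≈ 2.080×10^9 m³ over 3.65×10^14 m² → Δh = 5.70×10^-6 m = 5.70×10^-4 cm.

≈ 5.70×10^-4 cm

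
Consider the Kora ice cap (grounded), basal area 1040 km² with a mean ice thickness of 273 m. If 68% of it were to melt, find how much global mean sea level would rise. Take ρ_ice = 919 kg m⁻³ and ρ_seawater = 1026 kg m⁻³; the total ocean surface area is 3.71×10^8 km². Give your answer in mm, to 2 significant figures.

≈ 0.47 mm

Kora: ice volume = 1040 km² × 273 m = 283.9 km³; 0.68 × 283.9 × (919/1026) = 172.9 km³ of water.
Spread over 3.71×10^14 m² of ocean, Δh = 1.729×10^11 / 3.71×10^14 = 4.66×10^-4 m = 0.47 mm.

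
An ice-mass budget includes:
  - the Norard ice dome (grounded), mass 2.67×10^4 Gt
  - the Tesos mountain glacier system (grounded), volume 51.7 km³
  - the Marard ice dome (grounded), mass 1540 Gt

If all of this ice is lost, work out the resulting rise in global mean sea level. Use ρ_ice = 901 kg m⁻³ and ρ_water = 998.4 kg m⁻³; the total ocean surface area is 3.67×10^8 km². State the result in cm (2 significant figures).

Norard: 2.67×10^4 Gt = 2.670×10^16 kg; dividing by ρ_w = 998.4 kg m⁻³ gives 2.674×10^13 m³ of water.
Tesos: 51.7 km³ × (901/998.4) = 46.66 km³ of water.
Marard: 1540 Gt = 1.540×10^15 kg; dividing by ρ_w = 998.4 kg m⁻³ gives 1.542×10^12 m³ of water.
Total added water ≈ 2.833×10^13 m³ over 3.67×10^14 m² → Δh = 0.0772 m = 7.7 cm.

≈ 7.7 cm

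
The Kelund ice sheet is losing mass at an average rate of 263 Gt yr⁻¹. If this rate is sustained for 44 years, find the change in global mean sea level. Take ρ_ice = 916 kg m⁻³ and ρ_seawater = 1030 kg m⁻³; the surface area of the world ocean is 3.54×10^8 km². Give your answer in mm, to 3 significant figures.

Total mass lost = 263 Gt/yr × 44 yr = 1.157×10^4 Gt = 1.157×10^16 kg.
ρ_w = 1030 kg m⁻³, so water volume = 1.157×10^16 / 1030 = 1.123×10^13 m³.
Δh = 1.123×10^13 / 3.54×10^14 = 0.0317 m = 31.7 mm.

≈ 31.7 mm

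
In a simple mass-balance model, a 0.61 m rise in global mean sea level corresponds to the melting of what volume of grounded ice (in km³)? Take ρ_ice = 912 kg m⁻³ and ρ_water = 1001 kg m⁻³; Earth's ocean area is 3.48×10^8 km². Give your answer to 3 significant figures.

Required water volume = Δh × A = 0.61 m × 3.48×10^14 m² = 2.123×10^14 m³ = 2.123×10^5 km³.
Ice volume = water volume × ρ_w/ρ_ice = 2.123×10^5 × 1001/912 = 2.33×10^5 km³.

≈ 2.33×10^5 km³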